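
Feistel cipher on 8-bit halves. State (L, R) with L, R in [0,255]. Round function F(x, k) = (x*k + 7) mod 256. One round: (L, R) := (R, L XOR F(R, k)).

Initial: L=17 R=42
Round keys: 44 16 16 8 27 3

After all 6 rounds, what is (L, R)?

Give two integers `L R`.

Answer: 196 81

Derivation:
Round 1 (k=44): L=42 R=46
Round 2 (k=16): L=46 R=205
Round 3 (k=16): L=205 R=249
Round 4 (k=8): L=249 R=2
Round 5 (k=27): L=2 R=196
Round 6 (k=3): L=196 R=81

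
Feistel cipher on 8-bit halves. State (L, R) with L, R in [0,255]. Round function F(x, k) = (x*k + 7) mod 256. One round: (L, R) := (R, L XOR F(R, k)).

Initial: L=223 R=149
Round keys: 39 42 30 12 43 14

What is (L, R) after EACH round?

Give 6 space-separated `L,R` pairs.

Round 1 (k=39): L=149 R=101
Round 2 (k=42): L=101 R=12
Round 3 (k=30): L=12 R=10
Round 4 (k=12): L=10 R=115
Round 5 (k=43): L=115 R=82
Round 6 (k=14): L=82 R=240

Answer: 149,101 101,12 12,10 10,115 115,82 82,240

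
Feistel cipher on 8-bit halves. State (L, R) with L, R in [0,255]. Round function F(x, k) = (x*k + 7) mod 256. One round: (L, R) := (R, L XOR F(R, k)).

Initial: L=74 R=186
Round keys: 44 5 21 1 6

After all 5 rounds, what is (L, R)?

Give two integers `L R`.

Answer: 249 17

Derivation:
Round 1 (k=44): L=186 R=181
Round 2 (k=5): L=181 R=42
Round 3 (k=21): L=42 R=204
Round 4 (k=1): L=204 R=249
Round 5 (k=6): L=249 R=17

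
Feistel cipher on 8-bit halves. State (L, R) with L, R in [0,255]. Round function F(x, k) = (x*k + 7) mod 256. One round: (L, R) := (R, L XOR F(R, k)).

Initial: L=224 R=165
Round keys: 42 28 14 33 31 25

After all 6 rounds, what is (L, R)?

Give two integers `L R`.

Round 1 (k=42): L=165 R=249
Round 2 (k=28): L=249 R=230
Round 3 (k=14): L=230 R=98
Round 4 (k=33): L=98 R=79
Round 5 (k=31): L=79 R=250
Round 6 (k=25): L=250 R=62

Answer: 250 62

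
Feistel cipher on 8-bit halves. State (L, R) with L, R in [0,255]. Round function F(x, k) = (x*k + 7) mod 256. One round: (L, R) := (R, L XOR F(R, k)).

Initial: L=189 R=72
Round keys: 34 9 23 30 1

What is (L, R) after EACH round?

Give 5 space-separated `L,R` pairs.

Answer: 72,42 42,201 201,60 60,198 198,241

Derivation:
Round 1 (k=34): L=72 R=42
Round 2 (k=9): L=42 R=201
Round 3 (k=23): L=201 R=60
Round 4 (k=30): L=60 R=198
Round 5 (k=1): L=198 R=241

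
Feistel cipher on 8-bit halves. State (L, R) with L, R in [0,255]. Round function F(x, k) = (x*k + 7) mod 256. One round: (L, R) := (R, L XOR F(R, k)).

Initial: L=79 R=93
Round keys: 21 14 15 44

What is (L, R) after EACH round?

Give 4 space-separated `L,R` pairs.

Answer: 93,231 231,244 244,180 180,3

Derivation:
Round 1 (k=21): L=93 R=231
Round 2 (k=14): L=231 R=244
Round 3 (k=15): L=244 R=180
Round 4 (k=44): L=180 R=3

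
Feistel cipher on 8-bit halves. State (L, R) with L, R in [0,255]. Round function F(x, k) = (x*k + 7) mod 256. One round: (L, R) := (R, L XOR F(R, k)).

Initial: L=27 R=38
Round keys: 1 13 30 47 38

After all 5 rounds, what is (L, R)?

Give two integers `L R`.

Round 1 (k=1): L=38 R=54
Round 2 (k=13): L=54 R=227
Round 3 (k=30): L=227 R=151
Round 4 (k=47): L=151 R=35
Round 5 (k=38): L=35 R=174

Answer: 35 174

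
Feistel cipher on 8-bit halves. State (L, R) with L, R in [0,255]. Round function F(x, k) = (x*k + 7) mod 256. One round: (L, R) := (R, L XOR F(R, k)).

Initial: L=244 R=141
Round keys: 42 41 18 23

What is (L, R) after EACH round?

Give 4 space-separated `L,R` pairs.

Answer: 141,221 221,225 225,4 4,130

Derivation:
Round 1 (k=42): L=141 R=221
Round 2 (k=41): L=221 R=225
Round 3 (k=18): L=225 R=4
Round 4 (k=23): L=4 R=130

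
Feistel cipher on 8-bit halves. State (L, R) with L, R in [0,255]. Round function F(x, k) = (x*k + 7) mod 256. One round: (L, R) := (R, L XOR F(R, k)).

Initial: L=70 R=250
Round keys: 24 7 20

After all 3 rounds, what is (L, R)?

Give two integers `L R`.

Answer: 164 230

Derivation:
Round 1 (k=24): L=250 R=49
Round 2 (k=7): L=49 R=164
Round 3 (k=20): L=164 R=230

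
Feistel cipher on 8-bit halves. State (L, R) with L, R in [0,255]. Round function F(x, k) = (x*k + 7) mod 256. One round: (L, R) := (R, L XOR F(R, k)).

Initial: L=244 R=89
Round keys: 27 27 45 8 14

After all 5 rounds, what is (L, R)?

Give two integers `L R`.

Answer: 103 248

Derivation:
Round 1 (k=27): L=89 R=158
Round 2 (k=27): L=158 R=232
Round 3 (k=45): L=232 R=81
Round 4 (k=8): L=81 R=103
Round 5 (k=14): L=103 R=248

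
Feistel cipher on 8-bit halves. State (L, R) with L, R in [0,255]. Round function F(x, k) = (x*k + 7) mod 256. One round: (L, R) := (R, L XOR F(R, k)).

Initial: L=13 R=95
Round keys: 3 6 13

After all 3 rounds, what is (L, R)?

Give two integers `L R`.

Round 1 (k=3): L=95 R=41
Round 2 (k=6): L=41 R=162
Round 3 (k=13): L=162 R=104

Answer: 162 104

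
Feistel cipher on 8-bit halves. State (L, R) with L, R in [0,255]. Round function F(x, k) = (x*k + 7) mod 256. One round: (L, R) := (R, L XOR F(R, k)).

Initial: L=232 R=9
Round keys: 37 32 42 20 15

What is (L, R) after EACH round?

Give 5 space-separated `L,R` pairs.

Answer: 9,188 188,142 142,239 239,61 61,117

Derivation:
Round 1 (k=37): L=9 R=188
Round 2 (k=32): L=188 R=142
Round 3 (k=42): L=142 R=239
Round 4 (k=20): L=239 R=61
Round 5 (k=15): L=61 R=117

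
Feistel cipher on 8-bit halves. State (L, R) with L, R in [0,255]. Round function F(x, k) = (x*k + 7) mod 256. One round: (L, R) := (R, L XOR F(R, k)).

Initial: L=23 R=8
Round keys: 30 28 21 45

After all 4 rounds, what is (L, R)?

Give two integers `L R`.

Answer: 34 142

Derivation:
Round 1 (k=30): L=8 R=224
Round 2 (k=28): L=224 R=143
Round 3 (k=21): L=143 R=34
Round 4 (k=45): L=34 R=142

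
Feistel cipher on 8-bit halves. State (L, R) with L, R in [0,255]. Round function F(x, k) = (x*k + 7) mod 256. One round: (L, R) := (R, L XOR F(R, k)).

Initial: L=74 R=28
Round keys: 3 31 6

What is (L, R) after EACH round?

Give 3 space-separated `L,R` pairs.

Answer: 28,17 17,10 10,82

Derivation:
Round 1 (k=3): L=28 R=17
Round 2 (k=31): L=17 R=10
Round 3 (k=6): L=10 R=82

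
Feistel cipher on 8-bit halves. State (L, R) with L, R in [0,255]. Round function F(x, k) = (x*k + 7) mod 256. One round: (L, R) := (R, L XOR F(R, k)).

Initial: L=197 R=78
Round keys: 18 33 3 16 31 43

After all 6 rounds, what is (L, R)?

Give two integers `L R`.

Answer: 245 10

Derivation:
Round 1 (k=18): L=78 R=70
Round 2 (k=33): L=70 R=67
Round 3 (k=3): L=67 R=150
Round 4 (k=16): L=150 R=36
Round 5 (k=31): L=36 R=245
Round 6 (k=43): L=245 R=10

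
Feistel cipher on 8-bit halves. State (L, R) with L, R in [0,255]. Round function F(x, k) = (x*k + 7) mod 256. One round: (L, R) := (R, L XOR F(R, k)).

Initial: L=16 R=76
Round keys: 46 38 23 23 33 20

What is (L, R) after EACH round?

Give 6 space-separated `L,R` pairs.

Answer: 76,191 191,45 45,173 173,191 191,11 11,92

Derivation:
Round 1 (k=46): L=76 R=191
Round 2 (k=38): L=191 R=45
Round 3 (k=23): L=45 R=173
Round 4 (k=23): L=173 R=191
Round 5 (k=33): L=191 R=11
Round 6 (k=20): L=11 R=92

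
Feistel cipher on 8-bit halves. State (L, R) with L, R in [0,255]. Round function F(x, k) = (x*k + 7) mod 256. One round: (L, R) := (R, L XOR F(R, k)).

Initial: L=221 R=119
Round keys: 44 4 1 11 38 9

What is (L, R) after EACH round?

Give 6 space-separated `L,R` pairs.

Round 1 (k=44): L=119 R=166
Round 2 (k=4): L=166 R=232
Round 3 (k=1): L=232 R=73
Round 4 (k=11): L=73 R=194
Round 5 (k=38): L=194 R=154
Round 6 (k=9): L=154 R=179

Answer: 119,166 166,232 232,73 73,194 194,154 154,179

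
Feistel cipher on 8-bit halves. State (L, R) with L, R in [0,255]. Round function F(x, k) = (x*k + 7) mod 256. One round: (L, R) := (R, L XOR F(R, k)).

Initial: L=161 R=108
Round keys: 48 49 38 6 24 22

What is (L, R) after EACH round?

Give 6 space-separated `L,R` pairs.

Round 1 (k=48): L=108 R=230
Round 2 (k=49): L=230 R=97
Round 3 (k=38): L=97 R=139
Round 4 (k=6): L=139 R=40
Round 5 (k=24): L=40 R=76
Round 6 (k=22): L=76 R=167

Answer: 108,230 230,97 97,139 139,40 40,76 76,167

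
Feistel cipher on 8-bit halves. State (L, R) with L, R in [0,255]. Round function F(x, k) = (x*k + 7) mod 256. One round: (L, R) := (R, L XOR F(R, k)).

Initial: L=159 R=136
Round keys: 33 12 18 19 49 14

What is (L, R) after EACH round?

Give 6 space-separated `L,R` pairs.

Round 1 (k=33): L=136 R=16
Round 2 (k=12): L=16 R=79
Round 3 (k=18): L=79 R=133
Round 4 (k=19): L=133 R=169
Round 5 (k=49): L=169 R=229
Round 6 (k=14): L=229 R=36

Answer: 136,16 16,79 79,133 133,169 169,229 229,36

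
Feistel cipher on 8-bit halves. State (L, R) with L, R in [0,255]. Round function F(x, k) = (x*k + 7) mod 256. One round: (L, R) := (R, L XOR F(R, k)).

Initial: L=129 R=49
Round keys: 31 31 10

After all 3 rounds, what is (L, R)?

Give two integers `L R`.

Answer: 65 230

Derivation:
Round 1 (k=31): L=49 R=119
Round 2 (k=31): L=119 R=65
Round 3 (k=10): L=65 R=230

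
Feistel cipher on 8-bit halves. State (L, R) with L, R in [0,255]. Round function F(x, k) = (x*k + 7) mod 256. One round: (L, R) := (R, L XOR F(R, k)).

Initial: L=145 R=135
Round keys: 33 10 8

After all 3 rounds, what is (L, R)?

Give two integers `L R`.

Answer: 122 40

Derivation:
Round 1 (k=33): L=135 R=255
Round 2 (k=10): L=255 R=122
Round 3 (k=8): L=122 R=40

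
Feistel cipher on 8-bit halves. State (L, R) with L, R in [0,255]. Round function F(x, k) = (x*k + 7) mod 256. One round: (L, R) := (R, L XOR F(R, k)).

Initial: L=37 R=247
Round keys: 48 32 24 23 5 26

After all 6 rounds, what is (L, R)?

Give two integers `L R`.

Answer: 92 229

Derivation:
Round 1 (k=48): L=247 R=114
Round 2 (k=32): L=114 R=176
Round 3 (k=24): L=176 R=245
Round 4 (k=23): L=245 R=186
Round 5 (k=5): L=186 R=92
Round 6 (k=26): L=92 R=229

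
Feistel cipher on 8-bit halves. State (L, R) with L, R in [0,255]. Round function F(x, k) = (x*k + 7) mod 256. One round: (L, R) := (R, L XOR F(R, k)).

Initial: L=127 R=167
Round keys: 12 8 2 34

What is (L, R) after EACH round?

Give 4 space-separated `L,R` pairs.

Round 1 (k=12): L=167 R=164
Round 2 (k=8): L=164 R=128
Round 3 (k=2): L=128 R=163
Round 4 (k=34): L=163 R=45

Answer: 167,164 164,128 128,163 163,45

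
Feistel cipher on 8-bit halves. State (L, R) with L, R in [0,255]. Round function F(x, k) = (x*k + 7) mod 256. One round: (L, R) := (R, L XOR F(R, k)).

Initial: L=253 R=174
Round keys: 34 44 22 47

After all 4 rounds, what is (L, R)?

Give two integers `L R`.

Answer: 195 85

Derivation:
Round 1 (k=34): L=174 R=222
Round 2 (k=44): L=222 R=129
Round 3 (k=22): L=129 R=195
Round 4 (k=47): L=195 R=85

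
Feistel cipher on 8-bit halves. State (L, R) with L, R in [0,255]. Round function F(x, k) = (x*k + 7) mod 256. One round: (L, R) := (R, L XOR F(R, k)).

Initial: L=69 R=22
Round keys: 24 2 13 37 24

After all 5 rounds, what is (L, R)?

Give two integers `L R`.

Round 1 (k=24): L=22 R=82
Round 2 (k=2): L=82 R=189
Round 3 (k=13): L=189 R=242
Round 4 (k=37): L=242 R=188
Round 5 (k=24): L=188 R=85

Answer: 188 85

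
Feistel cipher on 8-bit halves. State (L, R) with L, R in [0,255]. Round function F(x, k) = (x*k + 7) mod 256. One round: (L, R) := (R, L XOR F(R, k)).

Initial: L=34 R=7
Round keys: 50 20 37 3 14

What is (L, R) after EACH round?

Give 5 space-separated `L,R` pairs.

Round 1 (k=50): L=7 R=71
Round 2 (k=20): L=71 R=148
Round 3 (k=37): L=148 R=44
Round 4 (k=3): L=44 R=31
Round 5 (k=14): L=31 R=149

Answer: 7,71 71,148 148,44 44,31 31,149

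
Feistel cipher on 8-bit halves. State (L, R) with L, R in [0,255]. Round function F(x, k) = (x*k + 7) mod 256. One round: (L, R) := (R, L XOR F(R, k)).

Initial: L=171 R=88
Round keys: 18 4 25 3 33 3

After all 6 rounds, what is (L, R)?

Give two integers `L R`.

Round 1 (k=18): L=88 R=156
Round 2 (k=4): L=156 R=47
Round 3 (k=25): L=47 R=2
Round 4 (k=3): L=2 R=34
Round 5 (k=33): L=34 R=107
Round 6 (k=3): L=107 R=106

Answer: 107 106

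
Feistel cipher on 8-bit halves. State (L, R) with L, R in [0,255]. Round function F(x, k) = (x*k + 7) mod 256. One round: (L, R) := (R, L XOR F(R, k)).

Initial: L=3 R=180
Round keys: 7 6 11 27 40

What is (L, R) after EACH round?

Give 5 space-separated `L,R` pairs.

Answer: 180,240 240,19 19,40 40,44 44,207

Derivation:
Round 1 (k=7): L=180 R=240
Round 2 (k=6): L=240 R=19
Round 3 (k=11): L=19 R=40
Round 4 (k=27): L=40 R=44
Round 5 (k=40): L=44 R=207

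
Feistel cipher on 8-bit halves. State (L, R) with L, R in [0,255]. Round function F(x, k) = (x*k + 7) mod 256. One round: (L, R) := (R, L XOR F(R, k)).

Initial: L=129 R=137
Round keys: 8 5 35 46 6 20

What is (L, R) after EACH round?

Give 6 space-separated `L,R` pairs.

Round 1 (k=8): L=137 R=206
Round 2 (k=5): L=206 R=132
Round 3 (k=35): L=132 R=221
Round 4 (k=46): L=221 R=57
Round 5 (k=6): L=57 R=128
Round 6 (k=20): L=128 R=62

Answer: 137,206 206,132 132,221 221,57 57,128 128,62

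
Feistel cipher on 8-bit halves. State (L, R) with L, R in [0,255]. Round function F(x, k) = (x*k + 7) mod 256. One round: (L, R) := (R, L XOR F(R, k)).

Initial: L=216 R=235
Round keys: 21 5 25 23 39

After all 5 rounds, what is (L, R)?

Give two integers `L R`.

Round 1 (k=21): L=235 R=150
Round 2 (k=5): L=150 R=30
Round 3 (k=25): L=30 R=99
Round 4 (k=23): L=99 R=242
Round 5 (k=39): L=242 R=134

Answer: 242 134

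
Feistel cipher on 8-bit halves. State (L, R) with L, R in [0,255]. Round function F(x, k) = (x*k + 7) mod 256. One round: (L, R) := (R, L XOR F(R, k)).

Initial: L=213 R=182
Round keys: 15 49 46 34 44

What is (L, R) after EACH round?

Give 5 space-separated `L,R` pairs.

Round 1 (k=15): L=182 R=100
Round 2 (k=49): L=100 R=157
Round 3 (k=46): L=157 R=89
Round 4 (k=34): L=89 R=68
Round 5 (k=44): L=68 R=238

Answer: 182,100 100,157 157,89 89,68 68,238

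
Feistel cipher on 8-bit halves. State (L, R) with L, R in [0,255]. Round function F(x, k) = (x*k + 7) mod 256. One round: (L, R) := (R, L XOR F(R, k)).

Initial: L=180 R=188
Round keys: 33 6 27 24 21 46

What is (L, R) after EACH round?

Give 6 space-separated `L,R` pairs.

Round 1 (k=33): L=188 R=247
Round 2 (k=6): L=247 R=109
Round 3 (k=27): L=109 R=113
Round 4 (k=24): L=113 R=242
Round 5 (k=21): L=242 R=144
Round 6 (k=46): L=144 R=21

Answer: 188,247 247,109 109,113 113,242 242,144 144,21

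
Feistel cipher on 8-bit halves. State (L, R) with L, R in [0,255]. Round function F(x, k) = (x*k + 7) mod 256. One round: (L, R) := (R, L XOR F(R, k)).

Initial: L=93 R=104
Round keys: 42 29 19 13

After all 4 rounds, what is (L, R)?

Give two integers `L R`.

Answer: 80 22

Derivation:
Round 1 (k=42): L=104 R=74
Round 2 (k=29): L=74 R=1
Round 3 (k=19): L=1 R=80
Round 4 (k=13): L=80 R=22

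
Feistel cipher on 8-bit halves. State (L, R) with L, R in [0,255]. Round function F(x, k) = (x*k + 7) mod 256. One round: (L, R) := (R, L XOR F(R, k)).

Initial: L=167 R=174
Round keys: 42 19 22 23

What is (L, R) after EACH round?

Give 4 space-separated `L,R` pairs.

Answer: 174,52 52,77 77,145 145,67

Derivation:
Round 1 (k=42): L=174 R=52
Round 2 (k=19): L=52 R=77
Round 3 (k=22): L=77 R=145
Round 4 (k=23): L=145 R=67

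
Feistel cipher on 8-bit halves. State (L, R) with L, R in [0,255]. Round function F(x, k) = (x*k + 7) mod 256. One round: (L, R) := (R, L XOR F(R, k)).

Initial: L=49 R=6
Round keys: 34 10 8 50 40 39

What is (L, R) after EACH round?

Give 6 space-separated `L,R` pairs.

Round 1 (k=34): L=6 R=226
Round 2 (k=10): L=226 R=221
Round 3 (k=8): L=221 R=13
Round 4 (k=50): L=13 R=76
Round 5 (k=40): L=76 R=234
Round 6 (k=39): L=234 R=225

Answer: 6,226 226,221 221,13 13,76 76,234 234,225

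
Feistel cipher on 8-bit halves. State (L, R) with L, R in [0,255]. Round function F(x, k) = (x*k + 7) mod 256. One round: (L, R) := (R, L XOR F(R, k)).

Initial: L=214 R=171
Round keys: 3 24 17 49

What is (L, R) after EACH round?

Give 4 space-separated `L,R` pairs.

Round 1 (k=3): L=171 R=222
Round 2 (k=24): L=222 R=124
Round 3 (k=17): L=124 R=157
Round 4 (k=49): L=157 R=104

Answer: 171,222 222,124 124,157 157,104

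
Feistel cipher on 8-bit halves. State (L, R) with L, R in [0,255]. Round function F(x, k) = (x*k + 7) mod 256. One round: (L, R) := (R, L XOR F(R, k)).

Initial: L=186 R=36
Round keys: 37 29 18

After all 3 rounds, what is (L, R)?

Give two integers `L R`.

Round 1 (k=37): L=36 R=129
Round 2 (k=29): L=129 R=128
Round 3 (k=18): L=128 R=134

Answer: 128 134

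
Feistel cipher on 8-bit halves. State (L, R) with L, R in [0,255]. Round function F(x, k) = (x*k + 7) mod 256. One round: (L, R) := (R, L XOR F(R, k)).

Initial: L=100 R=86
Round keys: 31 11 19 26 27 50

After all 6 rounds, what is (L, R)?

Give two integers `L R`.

Round 1 (k=31): L=86 R=21
Round 2 (k=11): L=21 R=184
Round 3 (k=19): L=184 R=186
Round 4 (k=26): L=186 R=83
Round 5 (k=27): L=83 R=114
Round 6 (k=50): L=114 R=24

Answer: 114 24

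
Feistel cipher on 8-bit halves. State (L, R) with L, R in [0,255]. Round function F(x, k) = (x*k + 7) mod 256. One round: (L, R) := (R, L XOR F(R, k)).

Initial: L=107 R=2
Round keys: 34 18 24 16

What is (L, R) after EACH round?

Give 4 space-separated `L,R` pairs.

Answer: 2,32 32,69 69,95 95,178

Derivation:
Round 1 (k=34): L=2 R=32
Round 2 (k=18): L=32 R=69
Round 3 (k=24): L=69 R=95
Round 4 (k=16): L=95 R=178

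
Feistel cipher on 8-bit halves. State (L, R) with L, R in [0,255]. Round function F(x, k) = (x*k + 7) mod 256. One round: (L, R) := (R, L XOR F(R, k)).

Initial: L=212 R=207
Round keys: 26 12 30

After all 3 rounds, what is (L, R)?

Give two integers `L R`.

Round 1 (k=26): L=207 R=217
Round 2 (k=12): L=217 R=252
Round 3 (k=30): L=252 R=86

Answer: 252 86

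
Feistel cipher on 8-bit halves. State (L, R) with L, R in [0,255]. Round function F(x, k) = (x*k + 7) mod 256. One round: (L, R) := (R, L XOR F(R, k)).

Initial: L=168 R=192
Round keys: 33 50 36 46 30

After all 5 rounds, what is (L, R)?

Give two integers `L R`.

Round 1 (k=33): L=192 R=111
Round 2 (k=50): L=111 R=117
Round 3 (k=36): L=117 R=20
Round 4 (k=46): L=20 R=234
Round 5 (k=30): L=234 R=103

Answer: 234 103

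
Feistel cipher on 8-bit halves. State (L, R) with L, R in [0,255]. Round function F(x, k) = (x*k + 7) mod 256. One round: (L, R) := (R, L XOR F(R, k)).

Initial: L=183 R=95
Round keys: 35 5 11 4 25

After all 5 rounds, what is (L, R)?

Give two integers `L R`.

Round 1 (k=35): L=95 R=179
Round 2 (k=5): L=179 R=217
Round 3 (k=11): L=217 R=233
Round 4 (k=4): L=233 R=114
Round 5 (k=25): L=114 R=192

Answer: 114 192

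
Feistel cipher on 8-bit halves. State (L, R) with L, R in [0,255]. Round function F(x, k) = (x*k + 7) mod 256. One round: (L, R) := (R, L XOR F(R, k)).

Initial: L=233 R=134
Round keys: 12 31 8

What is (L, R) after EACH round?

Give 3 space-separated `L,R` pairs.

Answer: 134,166 166,167 167,153

Derivation:
Round 1 (k=12): L=134 R=166
Round 2 (k=31): L=166 R=167
Round 3 (k=8): L=167 R=153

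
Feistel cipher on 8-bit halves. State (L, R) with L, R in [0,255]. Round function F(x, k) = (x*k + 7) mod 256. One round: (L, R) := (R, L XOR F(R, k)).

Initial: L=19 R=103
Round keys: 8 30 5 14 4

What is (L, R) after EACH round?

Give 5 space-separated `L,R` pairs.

Answer: 103,44 44,72 72,67 67,249 249,168

Derivation:
Round 1 (k=8): L=103 R=44
Round 2 (k=30): L=44 R=72
Round 3 (k=5): L=72 R=67
Round 4 (k=14): L=67 R=249
Round 5 (k=4): L=249 R=168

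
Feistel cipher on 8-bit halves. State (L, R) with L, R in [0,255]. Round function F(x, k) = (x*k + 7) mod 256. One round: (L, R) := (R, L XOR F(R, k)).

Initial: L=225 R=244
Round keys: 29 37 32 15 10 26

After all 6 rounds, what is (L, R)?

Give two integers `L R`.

Round 1 (k=29): L=244 R=74
Round 2 (k=37): L=74 R=77
Round 3 (k=32): L=77 R=237
Round 4 (k=15): L=237 R=167
Round 5 (k=10): L=167 R=96
Round 6 (k=26): L=96 R=96

Answer: 96 96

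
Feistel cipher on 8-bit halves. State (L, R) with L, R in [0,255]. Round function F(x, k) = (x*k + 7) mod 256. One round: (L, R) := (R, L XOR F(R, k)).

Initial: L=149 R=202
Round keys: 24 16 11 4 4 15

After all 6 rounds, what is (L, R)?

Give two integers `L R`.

Round 1 (k=24): L=202 R=98
Round 2 (k=16): L=98 R=237
Round 3 (k=11): L=237 R=84
Round 4 (k=4): L=84 R=186
Round 5 (k=4): L=186 R=187
Round 6 (k=15): L=187 R=70

Answer: 187 70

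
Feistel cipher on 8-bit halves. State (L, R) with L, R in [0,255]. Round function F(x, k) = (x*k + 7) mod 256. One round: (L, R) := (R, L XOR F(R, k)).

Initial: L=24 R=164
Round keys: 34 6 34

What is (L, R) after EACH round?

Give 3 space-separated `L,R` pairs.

Answer: 164,215 215,181 181,198

Derivation:
Round 1 (k=34): L=164 R=215
Round 2 (k=6): L=215 R=181
Round 3 (k=34): L=181 R=198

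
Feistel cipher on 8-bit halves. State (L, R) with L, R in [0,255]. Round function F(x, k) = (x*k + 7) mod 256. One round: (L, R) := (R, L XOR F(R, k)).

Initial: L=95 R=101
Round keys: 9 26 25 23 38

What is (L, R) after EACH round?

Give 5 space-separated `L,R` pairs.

Round 1 (k=9): L=101 R=203
Round 2 (k=26): L=203 R=192
Round 3 (k=25): L=192 R=12
Round 4 (k=23): L=12 R=219
Round 5 (k=38): L=219 R=133

Answer: 101,203 203,192 192,12 12,219 219,133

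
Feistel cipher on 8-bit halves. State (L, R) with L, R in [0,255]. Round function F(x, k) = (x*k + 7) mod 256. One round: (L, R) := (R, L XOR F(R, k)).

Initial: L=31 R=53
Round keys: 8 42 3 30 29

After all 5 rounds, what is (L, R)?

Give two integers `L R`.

Answer: 223 135

Derivation:
Round 1 (k=8): L=53 R=176
Round 2 (k=42): L=176 R=210
Round 3 (k=3): L=210 R=205
Round 4 (k=30): L=205 R=223
Round 5 (k=29): L=223 R=135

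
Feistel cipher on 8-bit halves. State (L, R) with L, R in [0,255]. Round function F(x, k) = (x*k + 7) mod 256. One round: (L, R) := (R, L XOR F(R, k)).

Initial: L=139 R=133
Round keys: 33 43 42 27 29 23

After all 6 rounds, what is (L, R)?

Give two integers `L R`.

Round 1 (k=33): L=133 R=167
Round 2 (k=43): L=167 R=145
Round 3 (k=42): L=145 R=118
Round 4 (k=27): L=118 R=232
Round 5 (k=29): L=232 R=57
Round 6 (k=23): L=57 R=206

Answer: 57 206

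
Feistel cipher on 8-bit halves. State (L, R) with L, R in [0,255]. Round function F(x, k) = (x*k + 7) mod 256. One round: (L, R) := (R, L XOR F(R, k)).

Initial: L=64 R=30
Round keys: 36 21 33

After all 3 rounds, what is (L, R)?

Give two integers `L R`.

Answer: 108 140

Derivation:
Round 1 (k=36): L=30 R=127
Round 2 (k=21): L=127 R=108
Round 3 (k=33): L=108 R=140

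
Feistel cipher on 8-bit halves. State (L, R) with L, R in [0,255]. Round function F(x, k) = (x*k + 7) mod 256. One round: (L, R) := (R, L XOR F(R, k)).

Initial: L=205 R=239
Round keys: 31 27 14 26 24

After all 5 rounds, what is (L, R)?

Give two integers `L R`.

Round 1 (k=31): L=239 R=53
Round 2 (k=27): L=53 R=113
Round 3 (k=14): L=113 R=0
Round 4 (k=26): L=0 R=118
Round 5 (k=24): L=118 R=23

Answer: 118 23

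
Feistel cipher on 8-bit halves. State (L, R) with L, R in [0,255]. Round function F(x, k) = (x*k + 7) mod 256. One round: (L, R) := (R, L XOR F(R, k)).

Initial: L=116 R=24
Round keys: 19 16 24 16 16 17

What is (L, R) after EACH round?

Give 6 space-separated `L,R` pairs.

Round 1 (k=19): L=24 R=187
Round 2 (k=16): L=187 R=175
Round 3 (k=24): L=175 R=212
Round 4 (k=16): L=212 R=232
Round 5 (k=16): L=232 R=83
Round 6 (k=17): L=83 R=98

Answer: 24,187 187,175 175,212 212,232 232,83 83,98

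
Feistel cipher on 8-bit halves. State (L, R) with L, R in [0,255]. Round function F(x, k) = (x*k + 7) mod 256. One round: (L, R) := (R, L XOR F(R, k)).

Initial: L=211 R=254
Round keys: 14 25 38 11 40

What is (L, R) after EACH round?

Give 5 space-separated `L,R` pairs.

Round 1 (k=14): L=254 R=56
Round 2 (k=25): L=56 R=129
Round 3 (k=38): L=129 R=21
Round 4 (k=11): L=21 R=111
Round 5 (k=40): L=111 R=74

Answer: 254,56 56,129 129,21 21,111 111,74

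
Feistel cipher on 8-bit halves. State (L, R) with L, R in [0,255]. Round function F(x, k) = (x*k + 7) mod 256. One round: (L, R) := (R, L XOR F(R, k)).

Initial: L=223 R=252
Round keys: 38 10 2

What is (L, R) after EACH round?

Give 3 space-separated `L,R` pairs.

Round 1 (k=38): L=252 R=176
Round 2 (k=10): L=176 R=27
Round 3 (k=2): L=27 R=141

Answer: 252,176 176,27 27,141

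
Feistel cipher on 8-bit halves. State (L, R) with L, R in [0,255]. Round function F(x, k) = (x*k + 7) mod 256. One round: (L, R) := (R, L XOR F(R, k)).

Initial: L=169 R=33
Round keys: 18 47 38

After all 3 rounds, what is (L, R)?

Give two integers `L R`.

Round 1 (k=18): L=33 R=240
Round 2 (k=47): L=240 R=54
Round 3 (k=38): L=54 R=251

Answer: 54 251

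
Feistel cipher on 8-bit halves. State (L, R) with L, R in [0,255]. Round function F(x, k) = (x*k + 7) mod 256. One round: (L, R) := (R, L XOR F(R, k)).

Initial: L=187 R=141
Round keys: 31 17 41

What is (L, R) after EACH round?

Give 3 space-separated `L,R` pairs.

Answer: 141,161 161,53 53,37

Derivation:
Round 1 (k=31): L=141 R=161
Round 2 (k=17): L=161 R=53
Round 3 (k=41): L=53 R=37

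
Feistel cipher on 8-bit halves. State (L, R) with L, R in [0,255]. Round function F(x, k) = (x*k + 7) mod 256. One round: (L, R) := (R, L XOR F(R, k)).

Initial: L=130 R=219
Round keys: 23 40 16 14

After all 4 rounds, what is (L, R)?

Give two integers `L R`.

Round 1 (k=23): L=219 R=54
Round 2 (k=40): L=54 R=172
Round 3 (k=16): L=172 R=241
Round 4 (k=14): L=241 R=153

Answer: 241 153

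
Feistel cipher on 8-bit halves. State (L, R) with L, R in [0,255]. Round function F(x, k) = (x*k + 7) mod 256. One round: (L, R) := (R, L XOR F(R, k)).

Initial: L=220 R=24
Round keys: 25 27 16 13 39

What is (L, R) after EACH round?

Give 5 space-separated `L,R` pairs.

Round 1 (k=25): L=24 R=131
Round 2 (k=27): L=131 R=192
Round 3 (k=16): L=192 R=132
Round 4 (k=13): L=132 R=123
Round 5 (k=39): L=123 R=64

Answer: 24,131 131,192 192,132 132,123 123,64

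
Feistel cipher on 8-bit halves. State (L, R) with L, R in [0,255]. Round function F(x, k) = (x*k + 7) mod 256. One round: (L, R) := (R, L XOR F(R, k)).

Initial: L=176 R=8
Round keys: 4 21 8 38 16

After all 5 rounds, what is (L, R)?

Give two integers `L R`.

Round 1 (k=4): L=8 R=151
Round 2 (k=21): L=151 R=98
Round 3 (k=8): L=98 R=128
Round 4 (k=38): L=128 R=101
Round 5 (k=16): L=101 R=215

Answer: 101 215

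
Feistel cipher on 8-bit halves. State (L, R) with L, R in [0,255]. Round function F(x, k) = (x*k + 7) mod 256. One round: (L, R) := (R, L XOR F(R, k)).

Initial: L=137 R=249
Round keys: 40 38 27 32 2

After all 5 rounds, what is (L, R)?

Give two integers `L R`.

Round 1 (k=40): L=249 R=102
Round 2 (k=38): L=102 R=210
Round 3 (k=27): L=210 R=75
Round 4 (k=32): L=75 R=181
Round 5 (k=2): L=181 R=58

Answer: 181 58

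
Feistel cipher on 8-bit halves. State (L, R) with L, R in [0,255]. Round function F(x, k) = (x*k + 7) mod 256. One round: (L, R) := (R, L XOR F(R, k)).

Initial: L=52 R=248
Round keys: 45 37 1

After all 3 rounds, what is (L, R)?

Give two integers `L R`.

Answer: 70 230

Derivation:
Round 1 (k=45): L=248 R=171
Round 2 (k=37): L=171 R=70
Round 3 (k=1): L=70 R=230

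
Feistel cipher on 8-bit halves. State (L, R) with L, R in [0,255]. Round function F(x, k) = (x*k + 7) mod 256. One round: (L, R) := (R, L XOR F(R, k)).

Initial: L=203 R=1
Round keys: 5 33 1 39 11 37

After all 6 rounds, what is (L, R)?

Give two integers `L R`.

Answer: 51 247

Derivation:
Round 1 (k=5): L=1 R=199
Round 2 (k=33): L=199 R=175
Round 3 (k=1): L=175 R=113
Round 4 (k=39): L=113 R=145
Round 5 (k=11): L=145 R=51
Round 6 (k=37): L=51 R=247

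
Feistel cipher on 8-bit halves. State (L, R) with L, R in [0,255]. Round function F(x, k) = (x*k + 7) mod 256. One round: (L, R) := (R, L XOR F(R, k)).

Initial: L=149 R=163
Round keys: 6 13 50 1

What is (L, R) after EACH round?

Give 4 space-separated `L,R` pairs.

Answer: 163,76 76,64 64,203 203,146

Derivation:
Round 1 (k=6): L=163 R=76
Round 2 (k=13): L=76 R=64
Round 3 (k=50): L=64 R=203
Round 4 (k=1): L=203 R=146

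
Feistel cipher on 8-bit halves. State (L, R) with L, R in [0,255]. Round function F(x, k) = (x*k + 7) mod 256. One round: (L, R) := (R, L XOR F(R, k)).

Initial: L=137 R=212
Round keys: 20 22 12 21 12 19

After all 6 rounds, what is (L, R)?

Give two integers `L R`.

Round 1 (k=20): L=212 R=30
Round 2 (k=22): L=30 R=79
Round 3 (k=12): L=79 R=165
Round 4 (k=21): L=165 R=223
Round 5 (k=12): L=223 R=222
Round 6 (k=19): L=222 R=94

Answer: 222 94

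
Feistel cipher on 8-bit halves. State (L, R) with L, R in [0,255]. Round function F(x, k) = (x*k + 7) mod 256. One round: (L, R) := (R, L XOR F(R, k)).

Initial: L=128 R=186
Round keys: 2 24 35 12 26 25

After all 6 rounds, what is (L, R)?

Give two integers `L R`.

Round 1 (k=2): L=186 R=251
Round 2 (k=24): L=251 R=53
Round 3 (k=35): L=53 R=189
Round 4 (k=12): L=189 R=214
Round 5 (k=26): L=214 R=126
Round 6 (k=25): L=126 R=131

Answer: 126 131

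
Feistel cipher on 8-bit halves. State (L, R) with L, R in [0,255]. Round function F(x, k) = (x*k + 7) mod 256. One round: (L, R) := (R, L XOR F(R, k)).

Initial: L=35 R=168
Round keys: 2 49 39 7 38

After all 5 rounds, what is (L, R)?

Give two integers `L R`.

Round 1 (k=2): L=168 R=116
Round 2 (k=49): L=116 R=147
Round 3 (k=39): L=147 R=24
Round 4 (k=7): L=24 R=60
Round 5 (k=38): L=60 R=247

Answer: 60 247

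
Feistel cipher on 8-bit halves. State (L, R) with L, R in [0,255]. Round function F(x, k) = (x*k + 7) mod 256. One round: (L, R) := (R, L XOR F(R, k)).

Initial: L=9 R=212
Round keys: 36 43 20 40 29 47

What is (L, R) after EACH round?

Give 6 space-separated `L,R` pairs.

Answer: 212,222 222,133 133,181 181,202 202,92 92,33

Derivation:
Round 1 (k=36): L=212 R=222
Round 2 (k=43): L=222 R=133
Round 3 (k=20): L=133 R=181
Round 4 (k=40): L=181 R=202
Round 5 (k=29): L=202 R=92
Round 6 (k=47): L=92 R=33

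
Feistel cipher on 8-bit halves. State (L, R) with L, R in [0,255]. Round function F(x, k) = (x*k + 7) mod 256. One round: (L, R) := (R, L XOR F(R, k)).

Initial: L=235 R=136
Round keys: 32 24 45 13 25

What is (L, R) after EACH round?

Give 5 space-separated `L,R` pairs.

Round 1 (k=32): L=136 R=236
Round 2 (k=24): L=236 R=175
Round 3 (k=45): L=175 R=38
Round 4 (k=13): L=38 R=90
Round 5 (k=25): L=90 R=247

Answer: 136,236 236,175 175,38 38,90 90,247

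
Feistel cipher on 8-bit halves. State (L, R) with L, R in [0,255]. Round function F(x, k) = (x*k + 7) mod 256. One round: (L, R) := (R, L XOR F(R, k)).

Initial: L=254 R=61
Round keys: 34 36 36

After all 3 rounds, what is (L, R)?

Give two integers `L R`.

Round 1 (k=34): L=61 R=223
Round 2 (k=36): L=223 R=94
Round 3 (k=36): L=94 R=224

Answer: 94 224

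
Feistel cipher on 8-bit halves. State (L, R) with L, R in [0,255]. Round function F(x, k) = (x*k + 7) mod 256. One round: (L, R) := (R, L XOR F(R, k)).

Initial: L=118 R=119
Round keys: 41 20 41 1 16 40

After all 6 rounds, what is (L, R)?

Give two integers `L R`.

Round 1 (k=41): L=119 R=96
Round 2 (k=20): L=96 R=240
Round 3 (k=41): L=240 R=23
Round 4 (k=1): L=23 R=238
Round 5 (k=16): L=238 R=240
Round 6 (k=40): L=240 R=105

Answer: 240 105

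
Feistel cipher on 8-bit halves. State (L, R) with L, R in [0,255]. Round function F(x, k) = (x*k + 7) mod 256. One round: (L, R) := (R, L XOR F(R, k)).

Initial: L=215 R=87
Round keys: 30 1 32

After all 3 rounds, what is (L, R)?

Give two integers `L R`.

Round 1 (k=30): L=87 R=238
Round 2 (k=1): L=238 R=162
Round 3 (k=32): L=162 R=169

Answer: 162 169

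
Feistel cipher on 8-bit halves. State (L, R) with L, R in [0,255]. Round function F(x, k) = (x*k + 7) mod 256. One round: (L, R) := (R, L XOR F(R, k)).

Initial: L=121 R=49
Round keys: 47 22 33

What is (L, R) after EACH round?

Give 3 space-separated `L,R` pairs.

Answer: 49,127 127,192 192,184

Derivation:
Round 1 (k=47): L=49 R=127
Round 2 (k=22): L=127 R=192
Round 3 (k=33): L=192 R=184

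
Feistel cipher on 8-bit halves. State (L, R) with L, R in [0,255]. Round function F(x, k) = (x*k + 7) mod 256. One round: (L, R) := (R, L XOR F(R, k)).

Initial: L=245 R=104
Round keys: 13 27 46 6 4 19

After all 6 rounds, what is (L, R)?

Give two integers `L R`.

Answer: 144 11

Derivation:
Round 1 (k=13): L=104 R=186
Round 2 (k=27): L=186 R=205
Round 3 (k=46): L=205 R=103
Round 4 (k=6): L=103 R=188
Round 5 (k=4): L=188 R=144
Round 6 (k=19): L=144 R=11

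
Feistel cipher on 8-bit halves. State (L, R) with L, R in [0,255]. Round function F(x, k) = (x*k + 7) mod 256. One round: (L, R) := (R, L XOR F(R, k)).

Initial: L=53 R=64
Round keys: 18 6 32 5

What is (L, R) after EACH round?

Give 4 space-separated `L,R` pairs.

Round 1 (k=18): L=64 R=178
Round 2 (k=6): L=178 R=115
Round 3 (k=32): L=115 R=213
Round 4 (k=5): L=213 R=67

Answer: 64,178 178,115 115,213 213,67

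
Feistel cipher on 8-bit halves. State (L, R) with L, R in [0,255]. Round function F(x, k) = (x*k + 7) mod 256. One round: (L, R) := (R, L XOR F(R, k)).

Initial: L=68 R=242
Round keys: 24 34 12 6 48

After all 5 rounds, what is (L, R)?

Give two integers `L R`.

Round 1 (k=24): L=242 R=243
Round 2 (k=34): L=243 R=191
Round 3 (k=12): L=191 R=8
Round 4 (k=6): L=8 R=136
Round 5 (k=48): L=136 R=143

Answer: 136 143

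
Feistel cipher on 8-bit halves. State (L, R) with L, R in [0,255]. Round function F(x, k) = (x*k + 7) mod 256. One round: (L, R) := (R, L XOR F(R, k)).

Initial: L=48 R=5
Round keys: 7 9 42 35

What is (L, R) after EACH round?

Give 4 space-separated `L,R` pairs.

Answer: 5,26 26,244 244,21 21,18

Derivation:
Round 1 (k=7): L=5 R=26
Round 2 (k=9): L=26 R=244
Round 3 (k=42): L=244 R=21
Round 4 (k=35): L=21 R=18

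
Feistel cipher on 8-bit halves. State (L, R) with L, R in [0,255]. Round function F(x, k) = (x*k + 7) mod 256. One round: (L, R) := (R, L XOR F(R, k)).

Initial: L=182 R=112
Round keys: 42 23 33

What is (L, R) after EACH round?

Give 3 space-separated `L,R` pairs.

Answer: 112,209 209,190 190,84

Derivation:
Round 1 (k=42): L=112 R=209
Round 2 (k=23): L=209 R=190
Round 3 (k=33): L=190 R=84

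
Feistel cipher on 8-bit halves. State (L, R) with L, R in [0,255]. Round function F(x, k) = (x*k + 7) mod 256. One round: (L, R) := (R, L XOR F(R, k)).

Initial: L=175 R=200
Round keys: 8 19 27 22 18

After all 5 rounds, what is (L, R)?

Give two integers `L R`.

Answer: 88 203

Derivation:
Round 1 (k=8): L=200 R=232
Round 2 (k=19): L=232 R=247
Round 3 (k=27): L=247 R=252
Round 4 (k=22): L=252 R=88
Round 5 (k=18): L=88 R=203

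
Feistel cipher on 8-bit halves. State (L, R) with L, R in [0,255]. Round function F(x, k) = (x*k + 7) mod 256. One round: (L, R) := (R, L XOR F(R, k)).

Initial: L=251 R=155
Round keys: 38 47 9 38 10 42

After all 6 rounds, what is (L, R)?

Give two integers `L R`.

Answer: 170 116

Derivation:
Round 1 (k=38): L=155 R=242
Round 2 (k=47): L=242 R=238
Round 3 (k=9): L=238 R=151
Round 4 (k=38): L=151 R=159
Round 5 (k=10): L=159 R=170
Round 6 (k=42): L=170 R=116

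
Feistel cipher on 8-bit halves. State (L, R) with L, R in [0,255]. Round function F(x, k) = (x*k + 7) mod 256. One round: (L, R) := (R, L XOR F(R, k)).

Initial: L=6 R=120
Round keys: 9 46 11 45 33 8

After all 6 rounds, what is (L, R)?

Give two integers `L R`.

Answer: 49 72

Derivation:
Round 1 (k=9): L=120 R=57
Round 2 (k=46): L=57 R=61
Round 3 (k=11): L=61 R=159
Round 4 (k=45): L=159 R=199
Round 5 (k=33): L=199 R=49
Round 6 (k=8): L=49 R=72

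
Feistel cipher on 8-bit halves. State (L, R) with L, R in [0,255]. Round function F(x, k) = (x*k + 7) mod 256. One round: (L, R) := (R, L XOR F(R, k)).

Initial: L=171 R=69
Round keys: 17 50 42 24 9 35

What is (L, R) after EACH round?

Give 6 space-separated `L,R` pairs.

Round 1 (k=17): L=69 R=55
Round 2 (k=50): L=55 R=128
Round 3 (k=42): L=128 R=48
Round 4 (k=24): L=48 R=7
Round 5 (k=9): L=7 R=118
Round 6 (k=35): L=118 R=46

Answer: 69,55 55,128 128,48 48,7 7,118 118,46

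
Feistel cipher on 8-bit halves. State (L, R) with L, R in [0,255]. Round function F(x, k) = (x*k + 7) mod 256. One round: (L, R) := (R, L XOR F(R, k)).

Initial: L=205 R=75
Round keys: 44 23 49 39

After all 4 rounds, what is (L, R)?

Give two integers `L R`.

Answer: 7 34

Derivation:
Round 1 (k=44): L=75 R=38
Round 2 (k=23): L=38 R=58
Round 3 (k=49): L=58 R=7
Round 4 (k=39): L=7 R=34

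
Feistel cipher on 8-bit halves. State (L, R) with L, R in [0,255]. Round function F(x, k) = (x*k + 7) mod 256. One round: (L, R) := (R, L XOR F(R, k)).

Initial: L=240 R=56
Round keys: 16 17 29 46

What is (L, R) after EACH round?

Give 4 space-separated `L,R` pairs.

Answer: 56,119 119,214 214,50 50,213

Derivation:
Round 1 (k=16): L=56 R=119
Round 2 (k=17): L=119 R=214
Round 3 (k=29): L=214 R=50
Round 4 (k=46): L=50 R=213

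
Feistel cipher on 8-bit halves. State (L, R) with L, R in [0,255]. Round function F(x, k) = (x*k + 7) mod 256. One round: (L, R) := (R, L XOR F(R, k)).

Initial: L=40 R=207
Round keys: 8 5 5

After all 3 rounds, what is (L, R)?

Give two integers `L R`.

Answer: 117 7

Derivation:
Round 1 (k=8): L=207 R=87
Round 2 (k=5): L=87 R=117
Round 3 (k=5): L=117 R=7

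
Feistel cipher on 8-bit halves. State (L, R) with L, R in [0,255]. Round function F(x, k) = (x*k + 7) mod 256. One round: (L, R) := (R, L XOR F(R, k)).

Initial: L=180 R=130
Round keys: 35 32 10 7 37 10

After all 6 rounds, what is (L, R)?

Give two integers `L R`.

Round 1 (k=35): L=130 R=121
Round 2 (k=32): L=121 R=165
Round 3 (k=10): L=165 R=0
Round 4 (k=7): L=0 R=162
Round 5 (k=37): L=162 R=113
Round 6 (k=10): L=113 R=211

Answer: 113 211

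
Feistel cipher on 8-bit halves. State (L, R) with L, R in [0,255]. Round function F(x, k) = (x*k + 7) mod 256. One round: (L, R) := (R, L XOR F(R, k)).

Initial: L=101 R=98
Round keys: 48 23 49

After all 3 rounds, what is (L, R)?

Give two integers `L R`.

Round 1 (k=48): L=98 R=2
Round 2 (k=23): L=2 R=87
Round 3 (k=49): L=87 R=172

Answer: 87 172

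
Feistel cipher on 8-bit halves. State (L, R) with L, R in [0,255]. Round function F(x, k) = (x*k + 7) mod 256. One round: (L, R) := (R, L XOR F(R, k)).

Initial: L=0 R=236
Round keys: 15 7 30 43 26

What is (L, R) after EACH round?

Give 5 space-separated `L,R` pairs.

Answer: 236,219 219,232 232,236 236,67 67,57

Derivation:
Round 1 (k=15): L=236 R=219
Round 2 (k=7): L=219 R=232
Round 3 (k=30): L=232 R=236
Round 4 (k=43): L=236 R=67
Round 5 (k=26): L=67 R=57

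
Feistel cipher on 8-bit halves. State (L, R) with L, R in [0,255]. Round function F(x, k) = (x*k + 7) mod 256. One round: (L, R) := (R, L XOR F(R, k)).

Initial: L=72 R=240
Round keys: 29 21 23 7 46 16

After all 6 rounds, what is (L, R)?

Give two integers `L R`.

Round 1 (k=29): L=240 R=127
Round 2 (k=21): L=127 R=130
Round 3 (k=23): L=130 R=202
Round 4 (k=7): L=202 R=15
Round 5 (k=46): L=15 R=115
Round 6 (k=16): L=115 R=56

Answer: 115 56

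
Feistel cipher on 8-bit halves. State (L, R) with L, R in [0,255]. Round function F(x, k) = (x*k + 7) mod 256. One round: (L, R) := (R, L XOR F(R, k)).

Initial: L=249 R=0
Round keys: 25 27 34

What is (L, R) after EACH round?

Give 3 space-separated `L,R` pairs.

Round 1 (k=25): L=0 R=254
Round 2 (k=27): L=254 R=209
Round 3 (k=34): L=209 R=55

Answer: 0,254 254,209 209,55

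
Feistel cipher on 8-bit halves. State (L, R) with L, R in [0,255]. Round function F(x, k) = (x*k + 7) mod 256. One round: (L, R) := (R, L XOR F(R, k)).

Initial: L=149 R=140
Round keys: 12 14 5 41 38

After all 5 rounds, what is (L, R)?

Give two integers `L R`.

Round 1 (k=12): L=140 R=2
Round 2 (k=14): L=2 R=175
Round 3 (k=5): L=175 R=112
Round 4 (k=41): L=112 R=88
Round 5 (k=38): L=88 R=103

Answer: 88 103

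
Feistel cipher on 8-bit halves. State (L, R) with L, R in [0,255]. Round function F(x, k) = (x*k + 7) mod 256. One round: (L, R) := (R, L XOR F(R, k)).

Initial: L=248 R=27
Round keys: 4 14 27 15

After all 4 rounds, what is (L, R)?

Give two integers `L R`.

Round 1 (k=4): L=27 R=139
Round 2 (k=14): L=139 R=186
Round 3 (k=27): L=186 R=46
Round 4 (k=15): L=46 R=3

Answer: 46 3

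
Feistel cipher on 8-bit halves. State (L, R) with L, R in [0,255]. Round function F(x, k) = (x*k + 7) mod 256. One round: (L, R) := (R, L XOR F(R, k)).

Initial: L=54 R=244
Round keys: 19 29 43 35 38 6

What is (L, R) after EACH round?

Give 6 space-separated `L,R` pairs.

Answer: 244,21 21,156 156,46 46,205 205,91 91,228

Derivation:
Round 1 (k=19): L=244 R=21
Round 2 (k=29): L=21 R=156
Round 3 (k=43): L=156 R=46
Round 4 (k=35): L=46 R=205
Round 5 (k=38): L=205 R=91
Round 6 (k=6): L=91 R=228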